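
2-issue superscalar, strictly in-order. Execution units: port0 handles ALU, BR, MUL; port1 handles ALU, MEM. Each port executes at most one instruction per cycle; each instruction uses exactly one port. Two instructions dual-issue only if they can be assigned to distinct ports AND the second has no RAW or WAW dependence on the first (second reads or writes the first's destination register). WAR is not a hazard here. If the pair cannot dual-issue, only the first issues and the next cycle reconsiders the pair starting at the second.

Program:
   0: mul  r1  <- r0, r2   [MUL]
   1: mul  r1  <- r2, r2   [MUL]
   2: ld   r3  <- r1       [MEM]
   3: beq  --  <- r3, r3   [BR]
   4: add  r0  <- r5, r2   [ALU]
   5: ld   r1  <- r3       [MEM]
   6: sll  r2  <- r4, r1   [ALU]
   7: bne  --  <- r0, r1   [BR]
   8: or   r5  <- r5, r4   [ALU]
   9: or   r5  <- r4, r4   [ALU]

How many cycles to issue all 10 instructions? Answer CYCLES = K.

#0 head=0: mul.MUL i0 no-port MUL/MUL
#1 head=1: mul.MUL i1 RAW r1
#2 head=2: ld.MEM i2 RAW r3
#3 head=3: beq.BR/add.ALU i3&i4 2-wide
#4 head=5: ld.MEM i5 RAW r1
#5 head=6: sll.ALU/bne.BR i6&i7 2-wide
#6 head=8: or.ALU i8 WAW r5
#7 head=9: or.ALU i9 tail

CYCLES = 8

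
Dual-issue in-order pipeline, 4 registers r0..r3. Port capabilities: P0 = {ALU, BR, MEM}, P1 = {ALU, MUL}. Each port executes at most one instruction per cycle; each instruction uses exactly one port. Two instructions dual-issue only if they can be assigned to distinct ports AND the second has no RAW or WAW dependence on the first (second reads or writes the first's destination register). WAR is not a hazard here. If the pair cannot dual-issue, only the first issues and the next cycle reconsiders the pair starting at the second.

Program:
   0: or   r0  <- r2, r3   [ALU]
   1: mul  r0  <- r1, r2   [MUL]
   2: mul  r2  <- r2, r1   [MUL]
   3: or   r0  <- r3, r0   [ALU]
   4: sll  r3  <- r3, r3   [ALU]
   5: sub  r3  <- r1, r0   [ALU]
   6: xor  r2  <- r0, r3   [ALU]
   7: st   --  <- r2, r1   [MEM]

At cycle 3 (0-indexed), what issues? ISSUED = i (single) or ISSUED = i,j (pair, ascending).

0. or.ALU @i0  | WAW r0
1. mul.MUL @i1  | no-port MUL/MUL
2. mul.MUL;or.ALU @i2,i3  | 2-wide
3. sll.ALU @i4  | WAW r3
4. sub.ALU @i5  | RAW r3
5. xor.ALU @i6  | RAW r2
6. st.MEM @i7  | tail

ISSUED = 4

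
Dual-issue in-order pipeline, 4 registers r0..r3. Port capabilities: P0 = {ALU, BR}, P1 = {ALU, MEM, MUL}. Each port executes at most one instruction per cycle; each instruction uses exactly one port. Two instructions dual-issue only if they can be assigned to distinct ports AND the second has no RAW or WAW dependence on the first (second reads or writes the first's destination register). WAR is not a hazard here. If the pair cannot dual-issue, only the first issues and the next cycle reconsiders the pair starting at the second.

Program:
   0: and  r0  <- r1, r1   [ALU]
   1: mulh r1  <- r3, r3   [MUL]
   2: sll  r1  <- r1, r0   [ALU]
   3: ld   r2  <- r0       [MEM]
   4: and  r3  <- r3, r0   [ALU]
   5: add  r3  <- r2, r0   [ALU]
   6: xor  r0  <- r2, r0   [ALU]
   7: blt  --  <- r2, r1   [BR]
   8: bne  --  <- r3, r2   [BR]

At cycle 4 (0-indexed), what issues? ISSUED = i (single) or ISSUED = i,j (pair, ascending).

t=0 i0&i1:and.ALU/mulh.MUL ; dual
t=1 i2&i3:sll.ALU/ld.MEM ; dual
t=2 i4:and.ALU ; WAW r3
t=3 i5&i6:add.ALU/xor.ALU ; dual
t=4 i7:blt.BR ; no-port BR/BR
t=5 i8:bne.BR ; tail

ISSUED = 7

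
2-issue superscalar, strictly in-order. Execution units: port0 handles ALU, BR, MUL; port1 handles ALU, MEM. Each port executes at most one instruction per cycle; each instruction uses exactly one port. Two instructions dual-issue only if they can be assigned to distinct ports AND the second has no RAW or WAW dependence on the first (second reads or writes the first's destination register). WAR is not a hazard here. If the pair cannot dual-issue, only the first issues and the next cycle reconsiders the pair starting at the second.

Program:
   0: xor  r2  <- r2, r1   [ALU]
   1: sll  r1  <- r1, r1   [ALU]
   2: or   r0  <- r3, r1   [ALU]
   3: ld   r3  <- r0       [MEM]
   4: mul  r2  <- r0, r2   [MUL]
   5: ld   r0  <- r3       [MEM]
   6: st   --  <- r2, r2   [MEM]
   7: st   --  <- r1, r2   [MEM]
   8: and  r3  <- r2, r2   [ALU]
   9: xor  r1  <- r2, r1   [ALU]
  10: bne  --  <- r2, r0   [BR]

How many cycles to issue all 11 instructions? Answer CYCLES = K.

CYCLES = 7

  cy0 -> i0+i1 (xor.ALU sll.ALU) pair
  cy1 -> i2 (or.ALU) RAW r0
  cy2 -> i3+i4 (ld.MEM mul.MUL) pair
  cy3 -> i5 (ld.MEM) no-port MEM/MEM
  cy4 -> i6 (st.MEM) no-port MEM/MEM
  cy5 -> i7+i8 (st.MEM and.ALU) pair
  cy6 -> i9+i10 (xor.ALU bne.BR) pair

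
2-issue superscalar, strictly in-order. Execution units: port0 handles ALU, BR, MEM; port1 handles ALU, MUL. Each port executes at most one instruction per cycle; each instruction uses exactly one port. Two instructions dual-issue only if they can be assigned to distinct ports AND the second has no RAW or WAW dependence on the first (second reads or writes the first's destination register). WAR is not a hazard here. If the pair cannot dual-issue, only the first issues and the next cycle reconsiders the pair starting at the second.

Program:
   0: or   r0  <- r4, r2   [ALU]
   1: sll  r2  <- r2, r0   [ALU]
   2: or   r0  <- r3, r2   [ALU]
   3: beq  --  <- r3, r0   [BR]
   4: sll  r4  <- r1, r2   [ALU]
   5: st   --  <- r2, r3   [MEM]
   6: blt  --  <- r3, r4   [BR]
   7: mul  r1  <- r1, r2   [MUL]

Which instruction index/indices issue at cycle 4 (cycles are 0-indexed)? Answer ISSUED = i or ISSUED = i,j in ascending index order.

ISSUED = 5

t=0 i0:or.ALU ; RAW r0
t=1 i1:sll.ALU ; RAW r2
t=2 i2:or.ALU ; RAW r0
t=3 i3+i4:beq.BR;sll.ALU ; 2-wide
t=4 i5:st.MEM ; no-port MEM/BR
t=5 i6+i7:blt.BR;mul.MUL ; 2-wide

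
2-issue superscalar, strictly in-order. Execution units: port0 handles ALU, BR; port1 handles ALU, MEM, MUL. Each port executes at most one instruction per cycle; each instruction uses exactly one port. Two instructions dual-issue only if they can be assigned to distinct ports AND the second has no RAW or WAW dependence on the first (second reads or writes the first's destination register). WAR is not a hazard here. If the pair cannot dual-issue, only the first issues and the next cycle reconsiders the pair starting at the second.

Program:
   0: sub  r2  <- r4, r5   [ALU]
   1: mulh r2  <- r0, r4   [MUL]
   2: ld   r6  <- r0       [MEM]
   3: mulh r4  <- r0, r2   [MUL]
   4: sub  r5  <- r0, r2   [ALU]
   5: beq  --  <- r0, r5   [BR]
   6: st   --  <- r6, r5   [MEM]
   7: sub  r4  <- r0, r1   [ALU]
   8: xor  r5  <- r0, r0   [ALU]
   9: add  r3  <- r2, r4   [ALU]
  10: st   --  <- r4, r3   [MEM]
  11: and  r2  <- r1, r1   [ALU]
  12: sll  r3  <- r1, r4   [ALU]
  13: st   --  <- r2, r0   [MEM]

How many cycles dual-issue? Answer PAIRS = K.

PAIRS = 5

[0] i0  sub  -- WAW r2
[1] i1  mulh  -- no-port MUL/MEM
[2] i2  ld  -- no-port MEM/MUL
[3] i3&i4  mulh/sub  -- pair
[4] i5&i6  beq/st  -- pair
[5] i7&i8  sub/xor  -- pair
[6] i9  add  -- RAW r3
[7] i10&i11  st/and  -- pair
[8] i12&i13  sll/st  -- pair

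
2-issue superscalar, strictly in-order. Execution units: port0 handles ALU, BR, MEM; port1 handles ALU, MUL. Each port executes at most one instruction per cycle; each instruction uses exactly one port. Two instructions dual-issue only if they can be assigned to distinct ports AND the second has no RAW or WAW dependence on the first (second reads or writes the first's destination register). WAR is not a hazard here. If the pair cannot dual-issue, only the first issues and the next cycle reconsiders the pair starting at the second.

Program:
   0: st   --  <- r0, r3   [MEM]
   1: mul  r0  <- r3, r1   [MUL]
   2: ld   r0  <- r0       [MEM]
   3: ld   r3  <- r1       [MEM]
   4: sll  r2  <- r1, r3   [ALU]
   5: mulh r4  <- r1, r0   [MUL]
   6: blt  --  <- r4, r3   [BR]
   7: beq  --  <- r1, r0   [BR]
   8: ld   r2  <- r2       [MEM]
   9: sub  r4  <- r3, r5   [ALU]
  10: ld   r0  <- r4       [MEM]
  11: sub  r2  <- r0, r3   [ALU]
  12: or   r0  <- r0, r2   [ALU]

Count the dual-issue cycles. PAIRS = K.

#0 head=0: st;mul i0,i1 2-wide
#1 head=2: ld i2 no-port MEM/MEM
#2 head=3: ld i3 RAW r3
#3 head=4: sll;mulh i4,i5 2-wide
#4 head=6: blt i6 no-port BR/BR
#5 head=7: beq i7 no-port BR/MEM
#6 head=8: ld;sub i8,i9 2-wide
#7 head=10: ld i10 RAW r0
#8 head=11: sub i11 RAW r2
#9 head=12: or i12 tail

PAIRS = 3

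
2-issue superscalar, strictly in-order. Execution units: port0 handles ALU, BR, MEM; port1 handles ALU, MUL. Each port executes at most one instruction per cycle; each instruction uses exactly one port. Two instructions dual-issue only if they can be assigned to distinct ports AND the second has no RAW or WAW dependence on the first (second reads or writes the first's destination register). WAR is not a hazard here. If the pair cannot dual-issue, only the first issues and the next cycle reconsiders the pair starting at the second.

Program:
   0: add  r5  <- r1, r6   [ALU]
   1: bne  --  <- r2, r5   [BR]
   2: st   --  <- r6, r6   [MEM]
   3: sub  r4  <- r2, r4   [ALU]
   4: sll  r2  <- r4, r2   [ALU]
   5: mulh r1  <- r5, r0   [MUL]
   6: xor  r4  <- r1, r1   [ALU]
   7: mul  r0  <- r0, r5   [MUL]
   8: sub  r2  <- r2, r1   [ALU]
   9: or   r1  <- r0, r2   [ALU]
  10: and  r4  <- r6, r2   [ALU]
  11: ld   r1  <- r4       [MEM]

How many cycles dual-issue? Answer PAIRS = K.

  cy0 -> i0 (add) RAW r5
  cy1 -> i1 (bne) no-port BR/MEM
  cy2 -> i2/i3 (st/sub) 2-wide
  cy3 -> i4/i5 (sll/mulh) 2-wide
  cy4 -> i6/i7 (xor/mul) 2-wide
  cy5 -> i8 (sub) RAW r2
  cy6 -> i9/i10 (or/and) 2-wide
  cy7 -> i11 (ld) tail

PAIRS = 4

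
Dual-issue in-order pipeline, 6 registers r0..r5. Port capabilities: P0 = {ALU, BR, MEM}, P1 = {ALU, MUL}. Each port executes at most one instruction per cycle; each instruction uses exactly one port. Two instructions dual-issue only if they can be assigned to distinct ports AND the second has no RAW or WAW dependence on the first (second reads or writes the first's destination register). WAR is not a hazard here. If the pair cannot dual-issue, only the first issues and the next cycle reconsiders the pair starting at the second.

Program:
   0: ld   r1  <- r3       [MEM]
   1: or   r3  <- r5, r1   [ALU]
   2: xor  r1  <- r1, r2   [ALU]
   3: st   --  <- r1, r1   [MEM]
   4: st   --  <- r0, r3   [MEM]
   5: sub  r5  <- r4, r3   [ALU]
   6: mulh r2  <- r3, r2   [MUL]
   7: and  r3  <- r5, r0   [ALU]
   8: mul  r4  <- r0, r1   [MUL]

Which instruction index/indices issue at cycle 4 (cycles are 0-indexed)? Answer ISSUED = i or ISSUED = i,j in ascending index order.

ISSUED = 6,7

#0 head=0: ld i0 RAW r1
#1 head=1: or+xor i1+i2 dual
#2 head=3: st i3 no-port MEM/MEM
#3 head=4: st+sub i4+i5 dual
#4 head=6: mulh+and i6+i7 dual
#5 head=8: mul i8 tail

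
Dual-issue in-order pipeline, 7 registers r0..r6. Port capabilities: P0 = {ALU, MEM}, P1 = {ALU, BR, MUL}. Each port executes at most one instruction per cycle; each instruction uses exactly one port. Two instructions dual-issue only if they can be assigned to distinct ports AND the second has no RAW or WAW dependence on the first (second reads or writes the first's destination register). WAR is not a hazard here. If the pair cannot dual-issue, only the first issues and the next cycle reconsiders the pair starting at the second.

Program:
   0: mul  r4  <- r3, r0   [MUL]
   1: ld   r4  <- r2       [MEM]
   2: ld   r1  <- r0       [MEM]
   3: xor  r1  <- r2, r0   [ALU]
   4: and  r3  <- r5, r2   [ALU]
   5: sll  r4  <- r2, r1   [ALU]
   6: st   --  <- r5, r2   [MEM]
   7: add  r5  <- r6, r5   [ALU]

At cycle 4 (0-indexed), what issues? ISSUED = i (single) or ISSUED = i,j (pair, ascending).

  cy0 -> i0 (mul.MUL) WAW r4
  cy1 -> i1 (ld.MEM) no-port MEM/MEM
  cy2 -> i2 (ld.MEM) WAW r1
  cy3 -> i3/i4 (xor.ALU and.ALU) pair
  cy4 -> i5/i6 (sll.ALU st.MEM) pair
  cy5 -> i7 (add.ALU) tail

ISSUED = 5,6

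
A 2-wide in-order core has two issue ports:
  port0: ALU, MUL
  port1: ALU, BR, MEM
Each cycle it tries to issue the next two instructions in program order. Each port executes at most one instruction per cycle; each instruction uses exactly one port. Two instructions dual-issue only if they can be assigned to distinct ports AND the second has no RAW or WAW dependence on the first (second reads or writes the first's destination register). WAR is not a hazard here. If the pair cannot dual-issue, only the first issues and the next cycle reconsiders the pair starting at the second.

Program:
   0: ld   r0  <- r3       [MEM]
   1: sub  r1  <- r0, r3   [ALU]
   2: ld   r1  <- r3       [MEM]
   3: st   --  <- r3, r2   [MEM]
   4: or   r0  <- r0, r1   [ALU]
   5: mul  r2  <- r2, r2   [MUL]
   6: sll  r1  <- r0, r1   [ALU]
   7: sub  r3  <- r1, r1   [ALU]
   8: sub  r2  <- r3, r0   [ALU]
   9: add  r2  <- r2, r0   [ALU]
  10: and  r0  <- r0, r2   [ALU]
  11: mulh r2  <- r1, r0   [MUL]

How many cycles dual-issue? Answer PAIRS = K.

c0: i0 ld.MEM  RAW r0
c1: i1 sub.ALU  WAW r1
c2: i2 ld.MEM  no-port MEM/MEM
c3: i3,i4 st.MEM;or.ALU  2-wide
c4: i5,i6 mul.MUL;sll.ALU  2-wide
c5: i7 sub.ALU  RAW r3
c6: i8 sub.ALU  RAW+WAW r2
c7: i9 add.ALU  RAW r2
c8: i10 and.ALU  RAW r0
c9: i11 mulh.MUL  tail

PAIRS = 2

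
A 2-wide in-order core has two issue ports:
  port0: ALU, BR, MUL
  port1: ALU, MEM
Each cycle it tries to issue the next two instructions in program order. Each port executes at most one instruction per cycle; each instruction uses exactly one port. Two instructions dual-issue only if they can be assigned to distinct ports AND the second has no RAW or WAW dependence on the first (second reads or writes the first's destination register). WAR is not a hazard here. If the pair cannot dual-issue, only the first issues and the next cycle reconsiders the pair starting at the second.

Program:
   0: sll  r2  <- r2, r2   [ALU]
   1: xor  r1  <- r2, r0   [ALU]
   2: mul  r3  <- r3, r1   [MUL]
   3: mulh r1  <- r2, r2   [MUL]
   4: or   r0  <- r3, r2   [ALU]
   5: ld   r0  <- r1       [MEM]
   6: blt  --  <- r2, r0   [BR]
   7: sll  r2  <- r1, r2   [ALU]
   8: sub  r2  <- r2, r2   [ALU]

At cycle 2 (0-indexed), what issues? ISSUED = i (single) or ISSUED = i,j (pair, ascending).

ISSUED = 2

t=0 i0:sll ; RAW r2
t=1 i1:xor ; RAW r1
t=2 i2:mul ; no-port MUL/MUL
t=3 i3+i4:mulh+or ; pair
t=4 i5:ld ; RAW r0
t=5 i6+i7:blt+sll ; pair
t=6 i8:sub ; tail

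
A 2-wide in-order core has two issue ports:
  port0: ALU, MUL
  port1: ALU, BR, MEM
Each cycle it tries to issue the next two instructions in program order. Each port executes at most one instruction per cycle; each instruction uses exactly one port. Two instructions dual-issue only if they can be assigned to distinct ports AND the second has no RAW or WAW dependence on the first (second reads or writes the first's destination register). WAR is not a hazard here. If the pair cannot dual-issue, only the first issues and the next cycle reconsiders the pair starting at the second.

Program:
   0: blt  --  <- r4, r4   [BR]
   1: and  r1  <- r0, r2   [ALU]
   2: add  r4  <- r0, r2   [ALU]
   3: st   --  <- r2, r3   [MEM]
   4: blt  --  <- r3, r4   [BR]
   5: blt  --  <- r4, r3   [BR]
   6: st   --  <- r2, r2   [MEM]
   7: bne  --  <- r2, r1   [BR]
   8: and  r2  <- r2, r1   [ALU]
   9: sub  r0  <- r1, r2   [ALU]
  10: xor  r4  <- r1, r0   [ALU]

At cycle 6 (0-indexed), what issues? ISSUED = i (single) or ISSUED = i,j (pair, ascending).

t=0 i0/i1:blt and ; 2-wide
t=1 i2/i3:add st ; 2-wide
t=2 i4:blt ; no-port BR/BR
t=3 i5:blt ; no-port BR/MEM
t=4 i6:st ; no-port MEM/BR
t=5 i7/i8:bne and ; 2-wide
t=6 i9:sub ; RAW r0
t=7 i10:xor ; tail

ISSUED = 9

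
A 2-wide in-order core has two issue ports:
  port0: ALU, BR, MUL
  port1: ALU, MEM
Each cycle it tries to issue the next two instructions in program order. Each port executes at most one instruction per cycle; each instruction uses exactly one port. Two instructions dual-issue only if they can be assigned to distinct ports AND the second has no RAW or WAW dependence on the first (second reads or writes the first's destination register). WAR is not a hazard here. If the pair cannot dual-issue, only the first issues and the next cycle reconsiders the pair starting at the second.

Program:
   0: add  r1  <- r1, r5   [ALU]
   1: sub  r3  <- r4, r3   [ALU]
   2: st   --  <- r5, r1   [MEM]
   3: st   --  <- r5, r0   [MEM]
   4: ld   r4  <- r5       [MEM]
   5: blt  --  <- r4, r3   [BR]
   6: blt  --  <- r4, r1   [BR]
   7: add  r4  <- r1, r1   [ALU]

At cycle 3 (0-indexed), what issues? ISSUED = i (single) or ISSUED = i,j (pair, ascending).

ISSUED = 4

0. add/sub @i0,i1  | 2-wide
1. st @i2  | no-port MEM/MEM
2. st @i3  | no-port MEM/MEM
3. ld @i4  | RAW r4
4. blt @i5  | no-port BR/BR
5. blt/add @i6,i7  | 2-wide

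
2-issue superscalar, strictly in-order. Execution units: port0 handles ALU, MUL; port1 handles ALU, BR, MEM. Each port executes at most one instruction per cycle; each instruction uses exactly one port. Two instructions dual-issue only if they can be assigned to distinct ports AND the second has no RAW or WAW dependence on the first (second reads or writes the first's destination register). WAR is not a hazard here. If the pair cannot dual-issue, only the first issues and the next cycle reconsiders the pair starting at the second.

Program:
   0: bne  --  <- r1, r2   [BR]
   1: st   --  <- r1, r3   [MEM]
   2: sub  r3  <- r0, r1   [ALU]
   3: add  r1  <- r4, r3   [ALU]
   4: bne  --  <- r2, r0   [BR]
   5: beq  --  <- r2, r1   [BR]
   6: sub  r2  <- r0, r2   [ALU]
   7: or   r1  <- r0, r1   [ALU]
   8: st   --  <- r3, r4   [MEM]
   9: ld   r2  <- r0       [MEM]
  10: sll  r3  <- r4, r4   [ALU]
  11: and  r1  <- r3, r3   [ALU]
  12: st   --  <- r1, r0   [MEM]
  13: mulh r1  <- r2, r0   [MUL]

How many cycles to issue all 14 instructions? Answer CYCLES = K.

CYCLES = 8

#0 head=0: bne i0 no-port BR/MEM
#1 head=1: st+sub i1,i2 pair
#2 head=3: add+bne i3,i4 pair
#3 head=5: beq+sub i5,i6 pair
#4 head=7: or+st i7,i8 pair
#5 head=9: ld+sll i9,i10 pair
#6 head=11: and i11 RAW r1
#7 head=12: st+mulh i12,i13 pair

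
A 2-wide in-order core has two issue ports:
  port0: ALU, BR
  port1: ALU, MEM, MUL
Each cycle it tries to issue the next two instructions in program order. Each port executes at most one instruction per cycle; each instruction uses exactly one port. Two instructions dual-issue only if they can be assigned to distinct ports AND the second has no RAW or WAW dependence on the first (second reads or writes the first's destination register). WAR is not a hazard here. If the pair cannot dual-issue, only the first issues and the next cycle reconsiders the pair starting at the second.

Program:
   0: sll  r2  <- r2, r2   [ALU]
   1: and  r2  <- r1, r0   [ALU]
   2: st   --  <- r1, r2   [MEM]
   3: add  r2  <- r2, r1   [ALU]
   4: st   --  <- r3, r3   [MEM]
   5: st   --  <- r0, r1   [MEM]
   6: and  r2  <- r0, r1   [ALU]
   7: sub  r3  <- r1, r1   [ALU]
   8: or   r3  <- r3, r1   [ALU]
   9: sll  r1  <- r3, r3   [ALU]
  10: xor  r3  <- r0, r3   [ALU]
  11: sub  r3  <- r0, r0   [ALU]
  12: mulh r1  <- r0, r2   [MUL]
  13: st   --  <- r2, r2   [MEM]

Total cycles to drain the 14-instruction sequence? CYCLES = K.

CYCLES = 10

t=0 i0:sll.ALU ; WAW r2
t=1 i1:and.ALU ; RAW r2
t=2 i2,i3:st.MEM+add.ALU ; 2-wide
t=3 i4:st.MEM ; no-port MEM/MEM
t=4 i5,i6:st.MEM+and.ALU ; 2-wide
t=5 i7:sub.ALU ; RAW+WAW r3
t=6 i8:or.ALU ; RAW r3
t=7 i9,i10:sll.ALU+xor.ALU ; 2-wide
t=8 i11,i12:sub.ALU+mulh.MUL ; 2-wide
t=9 i13:st.MEM ; tail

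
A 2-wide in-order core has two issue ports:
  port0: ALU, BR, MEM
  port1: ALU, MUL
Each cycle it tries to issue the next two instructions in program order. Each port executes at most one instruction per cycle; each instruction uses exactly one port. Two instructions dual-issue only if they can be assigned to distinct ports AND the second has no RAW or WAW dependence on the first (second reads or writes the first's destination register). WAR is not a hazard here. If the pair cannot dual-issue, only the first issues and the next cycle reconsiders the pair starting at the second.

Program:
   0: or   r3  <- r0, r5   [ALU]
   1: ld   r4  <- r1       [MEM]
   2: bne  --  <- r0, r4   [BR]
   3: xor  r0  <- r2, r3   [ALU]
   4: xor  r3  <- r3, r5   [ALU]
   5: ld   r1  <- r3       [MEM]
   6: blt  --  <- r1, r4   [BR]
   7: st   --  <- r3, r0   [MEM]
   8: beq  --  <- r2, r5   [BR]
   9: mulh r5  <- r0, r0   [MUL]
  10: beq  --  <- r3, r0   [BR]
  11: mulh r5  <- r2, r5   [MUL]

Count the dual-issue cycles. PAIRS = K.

PAIRS = 4

t=0 i0/i1:or ld ; 2-wide
t=1 i2/i3:bne xor ; 2-wide
t=2 i4:xor ; RAW r3
t=3 i5:ld ; no-port MEM/BR
t=4 i6:blt ; no-port BR/MEM
t=5 i7:st ; no-port MEM/BR
t=6 i8/i9:beq mulh ; 2-wide
t=7 i10/i11:beq mulh ; 2-wide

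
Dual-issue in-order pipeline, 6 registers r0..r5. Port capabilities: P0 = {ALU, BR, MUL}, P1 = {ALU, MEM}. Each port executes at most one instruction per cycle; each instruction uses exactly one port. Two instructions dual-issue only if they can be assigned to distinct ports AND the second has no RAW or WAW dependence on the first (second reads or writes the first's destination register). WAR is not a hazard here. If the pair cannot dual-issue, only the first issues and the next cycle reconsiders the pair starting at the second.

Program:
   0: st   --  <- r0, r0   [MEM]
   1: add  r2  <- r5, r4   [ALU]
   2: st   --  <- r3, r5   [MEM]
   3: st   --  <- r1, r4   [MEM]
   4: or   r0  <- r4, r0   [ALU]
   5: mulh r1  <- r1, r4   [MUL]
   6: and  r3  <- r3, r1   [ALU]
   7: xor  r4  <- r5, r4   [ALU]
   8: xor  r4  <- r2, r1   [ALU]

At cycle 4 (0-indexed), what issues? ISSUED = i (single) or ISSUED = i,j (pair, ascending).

ISSUED = 6,7

  cy0 -> i0,i1 (st.MEM;add.ALU) 2-wide
  cy1 -> i2 (st.MEM) no-port MEM/MEM
  cy2 -> i3,i4 (st.MEM;or.ALU) 2-wide
  cy3 -> i5 (mulh.MUL) RAW r1
  cy4 -> i6,i7 (and.ALU;xor.ALU) 2-wide
  cy5 -> i8 (xor.ALU) tail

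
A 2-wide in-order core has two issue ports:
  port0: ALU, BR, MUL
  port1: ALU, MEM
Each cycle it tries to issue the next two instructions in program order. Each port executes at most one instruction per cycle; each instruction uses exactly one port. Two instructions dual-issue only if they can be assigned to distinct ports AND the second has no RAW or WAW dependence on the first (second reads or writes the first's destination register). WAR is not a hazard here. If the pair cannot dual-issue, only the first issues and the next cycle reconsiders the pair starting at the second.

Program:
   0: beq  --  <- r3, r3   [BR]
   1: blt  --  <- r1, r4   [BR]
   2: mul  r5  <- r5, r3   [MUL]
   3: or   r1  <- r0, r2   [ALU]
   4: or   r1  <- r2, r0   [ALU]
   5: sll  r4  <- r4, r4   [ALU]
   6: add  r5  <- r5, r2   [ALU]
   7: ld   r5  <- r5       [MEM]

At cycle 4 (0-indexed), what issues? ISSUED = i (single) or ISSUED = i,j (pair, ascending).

[0] i0  beq  -- no-port BR/BR
[1] i1  blt  -- no-port BR/MUL
[2] i2/i3  mul/or  -- dual
[3] i4/i5  or/sll  -- dual
[4] i6  add  -- RAW+WAW r5
[5] i7  ld  -- tail

ISSUED = 6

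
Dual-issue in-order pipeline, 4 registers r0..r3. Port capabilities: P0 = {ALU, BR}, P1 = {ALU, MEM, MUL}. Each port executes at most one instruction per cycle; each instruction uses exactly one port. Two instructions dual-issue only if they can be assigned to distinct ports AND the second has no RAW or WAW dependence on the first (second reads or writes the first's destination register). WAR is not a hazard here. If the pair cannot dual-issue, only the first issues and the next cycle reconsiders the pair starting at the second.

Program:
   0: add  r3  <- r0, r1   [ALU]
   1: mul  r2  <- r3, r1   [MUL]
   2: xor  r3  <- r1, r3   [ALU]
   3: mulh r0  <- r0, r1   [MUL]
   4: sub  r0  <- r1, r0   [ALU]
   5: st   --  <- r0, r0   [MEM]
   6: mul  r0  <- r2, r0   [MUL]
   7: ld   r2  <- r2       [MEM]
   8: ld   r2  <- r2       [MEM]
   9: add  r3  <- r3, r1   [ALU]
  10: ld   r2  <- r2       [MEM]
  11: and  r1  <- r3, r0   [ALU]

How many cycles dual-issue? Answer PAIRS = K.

PAIRS = 3

#0 head=0: add i0 RAW r3
#1 head=1: mul;xor i1+i2 pair
#2 head=3: mulh i3 RAW+WAW r0
#3 head=4: sub i4 RAW r0
#4 head=5: st i5 no-port MEM/MUL
#5 head=6: mul i6 no-port MUL/MEM
#6 head=7: ld i7 no-port MEM/MEM
#7 head=8: ld;add i8+i9 pair
#8 head=10: ld;and i10+i11 pair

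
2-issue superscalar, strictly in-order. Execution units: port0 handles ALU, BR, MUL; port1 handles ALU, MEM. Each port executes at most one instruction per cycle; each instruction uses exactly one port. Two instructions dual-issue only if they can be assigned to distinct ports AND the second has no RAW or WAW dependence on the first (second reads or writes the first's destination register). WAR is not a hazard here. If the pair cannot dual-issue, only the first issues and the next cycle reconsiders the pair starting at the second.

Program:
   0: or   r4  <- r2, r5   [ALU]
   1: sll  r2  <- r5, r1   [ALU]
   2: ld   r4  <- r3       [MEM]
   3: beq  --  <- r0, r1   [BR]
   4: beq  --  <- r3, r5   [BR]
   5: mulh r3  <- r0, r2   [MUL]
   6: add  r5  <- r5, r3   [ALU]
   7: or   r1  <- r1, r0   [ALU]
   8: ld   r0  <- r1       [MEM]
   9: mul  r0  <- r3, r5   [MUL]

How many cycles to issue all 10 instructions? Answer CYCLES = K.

  cy0 -> i0,i1 (or;sll) 2-wide
  cy1 -> i2,i3 (ld;beq) 2-wide
  cy2 -> i4 (beq) no-port BR/MUL
  cy3 -> i5 (mulh) RAW r3
  cy4 -> i6,i7 (add;or) 2-wide
  cy5 -> i8 (ld) WAW r0
  cy6 -> i9 (mul) tail

CYCLES = 7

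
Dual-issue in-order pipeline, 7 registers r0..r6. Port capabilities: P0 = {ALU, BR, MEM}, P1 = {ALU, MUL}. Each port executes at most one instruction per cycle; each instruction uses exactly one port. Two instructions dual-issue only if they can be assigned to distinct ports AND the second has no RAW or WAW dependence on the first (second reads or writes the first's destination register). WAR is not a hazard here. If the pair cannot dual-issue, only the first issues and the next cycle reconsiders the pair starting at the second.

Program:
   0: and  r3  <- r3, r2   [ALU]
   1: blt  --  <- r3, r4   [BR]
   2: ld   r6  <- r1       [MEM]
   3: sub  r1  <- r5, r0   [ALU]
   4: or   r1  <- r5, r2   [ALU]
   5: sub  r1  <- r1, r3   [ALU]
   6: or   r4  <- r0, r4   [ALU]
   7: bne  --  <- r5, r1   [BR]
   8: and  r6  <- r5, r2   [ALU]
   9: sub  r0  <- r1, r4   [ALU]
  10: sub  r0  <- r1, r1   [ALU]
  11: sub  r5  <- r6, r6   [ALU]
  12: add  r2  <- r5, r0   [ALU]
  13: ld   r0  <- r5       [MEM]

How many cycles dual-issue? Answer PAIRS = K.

#0 head=0: and.ALU i0 RAW r3
#1 head=1: blt.BR i1 no-port BR/MEM
#2 head=2: ld.MEM sub.ALU i2&i3 pair
#3 head=4: or.ALU i4 RAW+WAW r1
#4 head=5: sub.ALU or.ALU i5&i6 pair
#5 head=7: bne.BR and.ALU i7&i8 pair
#6 head=9: sub.ALU i9 WAW r0
#7 head=10: sub.ALU sub.ALU i10&i11 pair
#8 head=12: add.ALU ld.MEM i12&i13 pair

PAIRS = 5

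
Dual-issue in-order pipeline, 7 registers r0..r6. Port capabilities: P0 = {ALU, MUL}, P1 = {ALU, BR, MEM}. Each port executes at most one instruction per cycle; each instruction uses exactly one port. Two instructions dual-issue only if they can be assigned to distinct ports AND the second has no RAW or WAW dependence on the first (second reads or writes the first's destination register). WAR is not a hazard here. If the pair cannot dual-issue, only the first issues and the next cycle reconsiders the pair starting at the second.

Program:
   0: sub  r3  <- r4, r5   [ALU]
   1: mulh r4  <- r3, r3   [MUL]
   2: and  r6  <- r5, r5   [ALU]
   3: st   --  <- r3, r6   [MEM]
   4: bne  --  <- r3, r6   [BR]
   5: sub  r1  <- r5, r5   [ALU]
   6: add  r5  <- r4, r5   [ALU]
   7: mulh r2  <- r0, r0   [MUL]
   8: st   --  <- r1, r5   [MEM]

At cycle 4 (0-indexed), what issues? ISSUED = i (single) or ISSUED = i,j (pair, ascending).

ISSUED = 6,7

0. sub.ALU @i0  | RAW r3
1. mulh.MUL;and.ALU @i1,i2  | 2-wide
2. st.MEM @i3  | no-port MEM/BR
3. bne.BR;sub.ALU @i4,i5  | 2-wide
4. add.ALU;mulh.MUL @i6,i7  | 2-wide
5. st.MEM @i8  | tail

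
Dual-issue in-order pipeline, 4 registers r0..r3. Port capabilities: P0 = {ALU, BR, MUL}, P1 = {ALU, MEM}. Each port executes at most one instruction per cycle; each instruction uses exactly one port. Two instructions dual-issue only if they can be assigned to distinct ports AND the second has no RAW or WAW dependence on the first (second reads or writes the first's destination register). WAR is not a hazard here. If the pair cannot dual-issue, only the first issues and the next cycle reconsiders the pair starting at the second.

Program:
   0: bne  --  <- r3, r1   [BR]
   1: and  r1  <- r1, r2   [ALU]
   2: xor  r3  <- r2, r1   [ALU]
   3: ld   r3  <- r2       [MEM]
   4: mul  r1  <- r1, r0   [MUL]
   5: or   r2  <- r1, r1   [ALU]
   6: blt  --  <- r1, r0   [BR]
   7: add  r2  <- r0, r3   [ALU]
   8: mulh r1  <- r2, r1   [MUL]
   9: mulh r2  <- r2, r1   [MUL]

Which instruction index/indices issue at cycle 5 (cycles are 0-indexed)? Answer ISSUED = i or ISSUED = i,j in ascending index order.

ISSUED = 8

  cy0 -> i0,i1 (bne.BR/and.ALU) pair
  cy1 -> i2 (xor.ALU) WAW r3
  cy2 -> i3,i4 (ld.MEM/mul.MUL) pair
  cy3 -> i5,i6 (or.ALU/blt.BR) pair
  cy4 -> i7 (add.ALU) RAW r2
  cy5 -> i8 (mulh.MUL) no-port MUL/MUL
  cy6 -> i9 (mulh.MUL) tail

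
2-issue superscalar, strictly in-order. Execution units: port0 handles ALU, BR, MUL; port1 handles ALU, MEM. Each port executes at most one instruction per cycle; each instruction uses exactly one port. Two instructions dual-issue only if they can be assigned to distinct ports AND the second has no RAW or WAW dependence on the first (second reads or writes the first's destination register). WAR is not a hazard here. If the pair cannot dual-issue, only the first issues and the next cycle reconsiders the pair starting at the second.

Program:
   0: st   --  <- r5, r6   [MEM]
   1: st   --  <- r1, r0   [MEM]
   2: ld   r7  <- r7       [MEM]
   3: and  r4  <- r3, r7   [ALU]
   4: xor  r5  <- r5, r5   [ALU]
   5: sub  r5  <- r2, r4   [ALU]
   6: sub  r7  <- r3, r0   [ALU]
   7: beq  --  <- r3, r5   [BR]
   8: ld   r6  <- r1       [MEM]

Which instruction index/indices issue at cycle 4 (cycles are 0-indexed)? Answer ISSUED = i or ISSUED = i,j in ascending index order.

  cy0 -> i0 (st) no-port MEM/MEM
  cy1 -> i1 (st) no-port MEM/MEM
  cy2 -> i2 (ld) RAW r7
  cy3 -> i3&i4 (and+xor) dual
  cy4 -> i5&i6 (sub+sub) dual
  cy5 -> i7&i8 (beq+ld) dual

ISSUED = 5,6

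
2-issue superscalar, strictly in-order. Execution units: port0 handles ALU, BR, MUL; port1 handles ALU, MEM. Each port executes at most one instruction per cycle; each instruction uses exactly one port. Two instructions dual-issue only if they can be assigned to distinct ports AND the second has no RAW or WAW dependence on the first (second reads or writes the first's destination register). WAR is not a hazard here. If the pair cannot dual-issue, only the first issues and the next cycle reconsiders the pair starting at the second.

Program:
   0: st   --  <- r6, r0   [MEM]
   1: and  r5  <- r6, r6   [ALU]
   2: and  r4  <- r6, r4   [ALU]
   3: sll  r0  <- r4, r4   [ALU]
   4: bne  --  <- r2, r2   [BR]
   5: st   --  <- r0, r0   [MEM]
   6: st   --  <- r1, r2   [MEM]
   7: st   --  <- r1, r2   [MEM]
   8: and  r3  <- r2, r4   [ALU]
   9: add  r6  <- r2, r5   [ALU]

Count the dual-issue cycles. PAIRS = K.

PAIRS = 3

c0: i0&i1 st and  dual
c1: i2 and  RAW r4
c2: i3&i4 sll bne  dual
c3: i5 st  no-port MEM/MEM
c4: i6 st  no-port MEM/MEM
c5: i7&i8 st and  dual
c6: i9 add  tail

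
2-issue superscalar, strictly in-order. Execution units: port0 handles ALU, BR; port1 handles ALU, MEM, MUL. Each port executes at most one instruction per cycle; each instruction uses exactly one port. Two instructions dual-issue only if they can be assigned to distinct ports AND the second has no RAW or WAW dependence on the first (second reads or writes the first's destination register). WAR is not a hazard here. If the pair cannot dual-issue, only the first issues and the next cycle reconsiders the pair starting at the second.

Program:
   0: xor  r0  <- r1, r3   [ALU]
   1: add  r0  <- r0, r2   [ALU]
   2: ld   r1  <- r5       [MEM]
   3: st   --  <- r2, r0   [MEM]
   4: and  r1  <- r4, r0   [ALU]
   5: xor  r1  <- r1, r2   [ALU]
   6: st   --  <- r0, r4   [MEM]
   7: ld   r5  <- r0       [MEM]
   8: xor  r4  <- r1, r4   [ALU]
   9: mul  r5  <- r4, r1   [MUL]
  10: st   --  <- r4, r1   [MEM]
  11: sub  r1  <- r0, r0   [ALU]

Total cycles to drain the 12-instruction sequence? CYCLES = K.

  cy0 -> i0 (xor.ALU) RAW+WAW r0
  cy1 -> i1&i2 (add.ALU;ld.MEM) 2-wide
  cy2 -> i3&i4 (st.MEM;and.ALU) 2-wide
  cy3 -> i5&i6 (xor.ALU;st.MEM) 2-wide
  cy4 -> i7&i8 (ld.MEM;xor.ALU) 2-wide
  cy5 -> i9 (mul.MUL) no-port MUL/MEM
  cy6 -> i10&i11 (st.MEM;sub.ALU) 2-wide

CYCLES = 7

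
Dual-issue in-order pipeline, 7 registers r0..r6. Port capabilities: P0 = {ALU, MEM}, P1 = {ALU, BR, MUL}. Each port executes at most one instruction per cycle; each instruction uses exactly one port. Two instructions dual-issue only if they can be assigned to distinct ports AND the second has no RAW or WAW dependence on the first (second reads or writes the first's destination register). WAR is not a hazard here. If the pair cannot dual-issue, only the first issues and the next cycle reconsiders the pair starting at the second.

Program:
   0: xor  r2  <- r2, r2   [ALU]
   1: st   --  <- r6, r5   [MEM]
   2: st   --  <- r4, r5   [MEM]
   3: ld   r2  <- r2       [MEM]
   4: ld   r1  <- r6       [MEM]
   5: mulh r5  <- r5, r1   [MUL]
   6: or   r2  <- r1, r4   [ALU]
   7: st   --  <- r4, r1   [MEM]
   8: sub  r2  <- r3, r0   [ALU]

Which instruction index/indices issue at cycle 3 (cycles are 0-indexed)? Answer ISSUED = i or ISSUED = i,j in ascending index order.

ISSUED = 4

  cy0 -> i0+i1 (xor st) dual
  cy1 -> i2 (st) no-port MEM/MEM
  cy2 -> i3 (ld) no-port MEM/MEM
  cy3 -> i4 (ld) RAW r1
  cy4 -> i5+i6 (mulh or) dual
  cy5 -> i7+i8 (st sub) dual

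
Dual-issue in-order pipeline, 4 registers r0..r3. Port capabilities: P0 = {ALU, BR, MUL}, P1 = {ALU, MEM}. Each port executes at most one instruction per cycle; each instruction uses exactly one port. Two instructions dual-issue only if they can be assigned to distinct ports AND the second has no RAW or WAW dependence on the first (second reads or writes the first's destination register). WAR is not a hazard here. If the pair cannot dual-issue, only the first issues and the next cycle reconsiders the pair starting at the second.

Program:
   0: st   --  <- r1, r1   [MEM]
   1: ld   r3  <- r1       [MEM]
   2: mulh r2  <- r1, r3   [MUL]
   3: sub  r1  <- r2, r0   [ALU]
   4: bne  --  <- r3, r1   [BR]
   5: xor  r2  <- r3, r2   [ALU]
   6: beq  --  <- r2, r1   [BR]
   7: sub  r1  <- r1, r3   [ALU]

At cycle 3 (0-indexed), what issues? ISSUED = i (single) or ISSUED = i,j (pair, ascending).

c0: i0 st  no-port MEM/MEM
c1: i1 ld  RAW r3
c2: i2 mulh  RAW r2
c3: i3 sub  RAW r1
c4: i4/i5 bne;xor  pair
c5: i6/i7 beq;sub  pair

ISSUED = 3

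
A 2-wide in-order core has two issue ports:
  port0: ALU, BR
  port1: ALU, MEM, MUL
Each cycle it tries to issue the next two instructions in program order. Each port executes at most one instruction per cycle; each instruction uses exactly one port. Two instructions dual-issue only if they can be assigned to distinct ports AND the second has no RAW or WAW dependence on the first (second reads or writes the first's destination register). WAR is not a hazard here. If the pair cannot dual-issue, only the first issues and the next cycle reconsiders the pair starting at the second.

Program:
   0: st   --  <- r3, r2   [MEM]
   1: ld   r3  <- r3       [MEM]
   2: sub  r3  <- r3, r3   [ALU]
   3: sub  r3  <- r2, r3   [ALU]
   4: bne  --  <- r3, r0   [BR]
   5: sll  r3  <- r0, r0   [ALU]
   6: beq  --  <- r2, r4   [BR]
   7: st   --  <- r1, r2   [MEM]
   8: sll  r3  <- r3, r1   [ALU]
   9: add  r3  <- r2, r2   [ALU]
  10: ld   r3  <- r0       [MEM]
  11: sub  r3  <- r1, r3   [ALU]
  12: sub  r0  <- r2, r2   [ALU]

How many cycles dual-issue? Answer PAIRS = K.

PAIRS = 3

t=0 i0:st.MEM ; no-port MEM/MEM
t=1 i1:ld.MEM ; RAW+WAW r3
t=2 i2:sub.ALU ; RAW+WAW r3
t=3 i3:sub.ALU ; RAW r3
t=4 i4/i5:bne.BR/sll.ALU ; 2-wide
t=5 i6/i7:beq.BR/st.MEM ; 2-wide
t=6 i8:sll.ALU ; WAW r3
t=7 i9:add.ALU ; WAW r3
t=8 i10:ld.MEM ; RAW+WAW r3
t=9 i11/i12:sub.ALU/sub.ALU ; 2-wide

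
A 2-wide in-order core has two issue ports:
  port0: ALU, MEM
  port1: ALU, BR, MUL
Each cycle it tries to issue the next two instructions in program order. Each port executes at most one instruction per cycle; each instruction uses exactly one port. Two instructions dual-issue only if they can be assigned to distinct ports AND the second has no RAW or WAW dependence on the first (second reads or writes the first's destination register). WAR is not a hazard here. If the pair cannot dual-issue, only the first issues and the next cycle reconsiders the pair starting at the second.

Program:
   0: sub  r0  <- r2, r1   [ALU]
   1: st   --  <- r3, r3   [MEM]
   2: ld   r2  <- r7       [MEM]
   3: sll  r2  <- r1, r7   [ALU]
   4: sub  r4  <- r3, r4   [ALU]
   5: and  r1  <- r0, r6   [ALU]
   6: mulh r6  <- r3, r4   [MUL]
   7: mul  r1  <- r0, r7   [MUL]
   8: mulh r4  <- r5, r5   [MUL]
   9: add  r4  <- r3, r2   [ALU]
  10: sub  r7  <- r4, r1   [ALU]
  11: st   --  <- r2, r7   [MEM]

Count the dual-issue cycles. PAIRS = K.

t=0 i0,i1:sub.ALU st.MEM ; 2-wide
t=1 i2:ld.MEM ; WAW r2
t=2 i3,i4:sll.ALU sub.ALU ; 2-wide
t=3 i5,i6:and.ALU mulh.MUL ; 2-wide
t=4 i7:mul.MUL ; no-port MUL/MUL
t=5 i8:mulh.MUL ; WAW r4
t=6 i9:add.ALU ; RAW r4
t=7 i10:sub.ALU ; RAW r7
t=8 i11:st.MEM ; tail

PAIRS = 3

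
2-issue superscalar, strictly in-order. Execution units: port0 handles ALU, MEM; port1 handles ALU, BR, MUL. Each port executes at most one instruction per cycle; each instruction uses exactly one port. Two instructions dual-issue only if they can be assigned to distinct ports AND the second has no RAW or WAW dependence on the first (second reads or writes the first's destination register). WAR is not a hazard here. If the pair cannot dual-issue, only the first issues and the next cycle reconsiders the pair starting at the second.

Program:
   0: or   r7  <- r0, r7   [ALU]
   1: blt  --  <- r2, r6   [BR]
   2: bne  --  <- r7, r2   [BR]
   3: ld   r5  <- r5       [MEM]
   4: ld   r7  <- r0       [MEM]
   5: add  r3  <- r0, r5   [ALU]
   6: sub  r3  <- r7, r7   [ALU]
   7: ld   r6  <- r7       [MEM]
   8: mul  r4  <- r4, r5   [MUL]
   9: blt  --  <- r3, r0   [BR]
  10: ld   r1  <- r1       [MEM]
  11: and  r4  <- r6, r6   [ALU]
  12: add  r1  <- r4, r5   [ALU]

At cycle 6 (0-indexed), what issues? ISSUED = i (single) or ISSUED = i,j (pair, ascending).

t=0 i0,i1:or;blt ; pair
t=1 i2,i3:bne;ld ; pair
t=2 i4,i5:ld;add ; pair
t=3 i6,i7:sub;ld ; pair
t=4 i8:mul ; no-port MUL/BR
t=5 i9,i10:blt;ld ; pair
t=6 i11:and ; RAW r4
t=7 i12:add ; tail

ISSUED = 11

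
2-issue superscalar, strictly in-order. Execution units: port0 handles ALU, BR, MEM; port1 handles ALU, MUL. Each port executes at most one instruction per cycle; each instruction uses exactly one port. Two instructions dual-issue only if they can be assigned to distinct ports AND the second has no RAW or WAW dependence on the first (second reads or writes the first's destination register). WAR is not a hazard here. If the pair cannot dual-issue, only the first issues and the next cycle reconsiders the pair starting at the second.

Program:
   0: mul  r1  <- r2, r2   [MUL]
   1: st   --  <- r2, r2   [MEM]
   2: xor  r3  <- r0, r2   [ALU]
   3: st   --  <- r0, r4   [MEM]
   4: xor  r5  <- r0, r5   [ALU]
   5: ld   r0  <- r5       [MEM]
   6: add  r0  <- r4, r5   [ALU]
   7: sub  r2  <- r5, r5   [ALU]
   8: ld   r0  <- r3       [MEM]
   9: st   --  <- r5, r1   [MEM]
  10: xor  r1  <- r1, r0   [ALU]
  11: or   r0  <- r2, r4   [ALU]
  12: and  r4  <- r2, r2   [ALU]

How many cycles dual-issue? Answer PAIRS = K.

[0] i0&i1  mul.MUL+st.MEM  -- dual
[1] i2&i3  xor.ALU+st.MEM  -- dual
[2] i4  xor.ALU  -- RAW r5
[3] i5  ld.MEM  -- WAW r0
[4] i6&i7  add.ALU+sub.ALU  -- dual
[5] i8  ld.MEM  -- no-port MEM/MEM
[6] i9&i10  st.MEM+xor.ALU  -- dual
[7] i11&i12  or.ALU+and.ALU  -- dual

PAIRS = 5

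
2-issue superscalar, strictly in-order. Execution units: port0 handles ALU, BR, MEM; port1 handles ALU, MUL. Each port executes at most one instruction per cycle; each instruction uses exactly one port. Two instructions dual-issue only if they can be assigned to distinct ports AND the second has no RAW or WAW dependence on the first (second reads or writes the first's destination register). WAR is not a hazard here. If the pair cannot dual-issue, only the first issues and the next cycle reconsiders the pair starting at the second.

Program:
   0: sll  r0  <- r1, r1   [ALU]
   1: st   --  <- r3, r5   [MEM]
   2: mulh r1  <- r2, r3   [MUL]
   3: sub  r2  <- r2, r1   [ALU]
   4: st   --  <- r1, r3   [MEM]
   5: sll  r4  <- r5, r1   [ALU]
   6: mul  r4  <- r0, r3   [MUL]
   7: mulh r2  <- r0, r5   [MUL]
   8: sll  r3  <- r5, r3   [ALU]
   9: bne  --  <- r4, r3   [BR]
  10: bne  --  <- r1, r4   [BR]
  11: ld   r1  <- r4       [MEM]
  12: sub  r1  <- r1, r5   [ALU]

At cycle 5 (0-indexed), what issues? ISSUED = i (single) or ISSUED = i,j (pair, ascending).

c0: i0&i1 sll/st  2-wide
c1: i2 mulh  RAW r1
c2: i3&i4 sub/st  2-wide
c3: i5 sll  WAW r4
c4: i6 mul  no-port MUL/MUL
c5: i7&i8 mulh/sll  2-wide
c6: i9 bne  no-port BR/BR
c7: i10 bne  no-port BR/MEM
c8: i11 ld  RAW+WAW r1
c9: i12 sub  tail

ISSUED = 7,8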